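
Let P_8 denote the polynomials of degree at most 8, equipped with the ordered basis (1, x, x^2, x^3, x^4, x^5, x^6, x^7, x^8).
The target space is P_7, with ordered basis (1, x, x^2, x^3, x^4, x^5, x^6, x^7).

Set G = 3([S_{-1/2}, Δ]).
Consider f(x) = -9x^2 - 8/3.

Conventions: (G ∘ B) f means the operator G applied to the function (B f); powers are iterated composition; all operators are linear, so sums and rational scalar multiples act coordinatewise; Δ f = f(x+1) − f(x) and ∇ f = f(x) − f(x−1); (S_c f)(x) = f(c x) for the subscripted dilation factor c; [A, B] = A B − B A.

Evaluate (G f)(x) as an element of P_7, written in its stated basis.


Δ f = -18x - 9
S_{-1/2} Δ f = 9x - 9
S_{-1/2} f = -(9/4)x^2 - 8/3
Δ S_{-1/2} f = -(9/2)x - 9/4
[S_{-1/2}, Δ] f = (27/2)x - 27/4
(3([S_{-1/2}, Δ])) f = (81/2)x - 81/4

g(x) = (81/2)x - 81/4


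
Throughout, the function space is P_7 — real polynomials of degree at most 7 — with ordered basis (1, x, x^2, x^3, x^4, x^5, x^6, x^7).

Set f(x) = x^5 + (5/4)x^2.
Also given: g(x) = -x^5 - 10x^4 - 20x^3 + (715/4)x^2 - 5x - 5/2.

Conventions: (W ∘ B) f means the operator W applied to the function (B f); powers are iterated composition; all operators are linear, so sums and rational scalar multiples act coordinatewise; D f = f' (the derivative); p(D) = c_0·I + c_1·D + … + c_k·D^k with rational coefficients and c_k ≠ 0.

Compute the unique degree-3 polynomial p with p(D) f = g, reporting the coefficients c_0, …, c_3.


D^0 f = x^5 + (5/4)x^2
D^1 f = 5x^4 + (5/2)x
D^2 f = 20x^3 + 5/2
D^3 f = 60x^2
matching coefficients of g against c_0 f + c_1 Df + … from the top degree down determines the c_i
solution: c_0 = -1, c_1 = -2, c_2 = -1, c_3 = 3

c_0 = -1, c_1 = -2, c_2 = -1, c_3 = 3


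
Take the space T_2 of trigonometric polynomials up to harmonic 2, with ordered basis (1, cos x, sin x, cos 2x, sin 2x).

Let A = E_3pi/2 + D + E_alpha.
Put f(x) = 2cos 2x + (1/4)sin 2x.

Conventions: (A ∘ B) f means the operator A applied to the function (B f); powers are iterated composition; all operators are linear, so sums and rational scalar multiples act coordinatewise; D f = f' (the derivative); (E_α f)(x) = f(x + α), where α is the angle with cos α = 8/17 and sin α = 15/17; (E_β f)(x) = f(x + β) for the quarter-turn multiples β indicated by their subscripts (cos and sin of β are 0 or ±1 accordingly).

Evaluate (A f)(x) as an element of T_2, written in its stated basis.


g(x) = -(1391/578)cos 2x - (3497/578)sin 2x

E_3pi/2 f = -2cos 2x - (1/4)sin 2x
D f = (1/2)cos 2x - 4sin 2x
E_alpha f = -(262/289)cos 2x - (2081/1156)sin 2x
(E_3pi/2 + D + E_alpha) f = -(1391/578)cos 2x - (3497/578)sin 2x


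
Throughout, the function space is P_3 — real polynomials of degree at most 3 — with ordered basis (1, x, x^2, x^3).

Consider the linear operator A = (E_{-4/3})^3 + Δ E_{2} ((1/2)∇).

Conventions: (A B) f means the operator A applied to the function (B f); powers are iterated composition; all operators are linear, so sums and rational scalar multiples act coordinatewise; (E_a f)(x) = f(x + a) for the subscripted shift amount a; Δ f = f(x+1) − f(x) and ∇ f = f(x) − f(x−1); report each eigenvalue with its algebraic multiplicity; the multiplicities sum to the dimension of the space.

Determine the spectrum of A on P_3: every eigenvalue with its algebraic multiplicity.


λ = 1 (multiplicity 4)

image of 1: 1
image of x: x - 4
image of x^2: x^2 - 8x + 17
image of x^3: x^3 - 12x^2 + 51x - 58
the matrix is upper triangular; its diagonal is (1, 1, 1, 1)
for a triangular matrix the eigenvalues are the diagonal entries, with algebraic multiplicity their repetition count


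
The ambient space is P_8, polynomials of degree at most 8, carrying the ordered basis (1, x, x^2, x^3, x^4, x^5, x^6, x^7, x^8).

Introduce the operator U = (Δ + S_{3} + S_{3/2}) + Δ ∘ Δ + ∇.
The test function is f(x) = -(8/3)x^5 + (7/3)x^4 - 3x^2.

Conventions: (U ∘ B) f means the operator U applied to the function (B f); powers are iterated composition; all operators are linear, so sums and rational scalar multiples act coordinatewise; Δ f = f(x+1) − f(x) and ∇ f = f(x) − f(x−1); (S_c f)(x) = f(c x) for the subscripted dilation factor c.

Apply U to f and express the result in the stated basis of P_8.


the image equals g(x) = -(2673/4)x^5 + (8359/48)x^4 - (104/3)x^3 - (2629/12)x^2 - 124x - 176/3

Δ f = -(40/3)x^4 - (52/3)x^3 - (38/3)x^2 - 10x - 10/3
S_{3} f = -648x^5 + 189x^4 - 27x^2
S_{3/2} f = -(81/4)x^5 + (189/16)x^4 - (27/4)x^2
(Δ + S_{3} + S_{3/2}) f = -(2673/4)x^5 + (8999/48)x^4 - (52/3)x^3 - (557/12)x^2 - 10x - 10/3
Δ f = -(40/3)x^4 - (52/3)x^3 - (38/3)x^2 - 10x - 10/3
Δ Δ f = -(160/3)x^3 - 132x^2 - (392/3)x - 160/3
∇ f = -(40/3)x^4 + 36x^3 - (122/3)x^2 + (50/3)x - 2
((Δ + S_{3} + S_{3/2}) + Δ ∘ Δ + ∇) f = -(2673/4)x^5 + (8359/48)x^4 - (104/3)x^3 - (2629/12)x^2 - 124x - 176/3


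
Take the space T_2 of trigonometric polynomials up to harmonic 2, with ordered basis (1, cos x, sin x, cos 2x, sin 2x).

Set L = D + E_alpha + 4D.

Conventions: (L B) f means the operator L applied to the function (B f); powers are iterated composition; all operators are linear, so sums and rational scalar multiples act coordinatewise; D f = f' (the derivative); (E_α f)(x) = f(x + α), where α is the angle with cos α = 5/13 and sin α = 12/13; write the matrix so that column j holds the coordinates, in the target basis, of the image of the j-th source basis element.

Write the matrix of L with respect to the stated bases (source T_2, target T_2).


image of 1: 1
image of cos x: (5/13)cos x - (77/13)sin x
image of sin x: (77/13)cos x + (5/13)sin x
image of cos 2x: -(119/169)cos 2x - (1810/169)sin 2x
image of sin 2x: (1810/169)cos 2x - (119/169)sin 2x
each image's coordinates form column j of the matrix

the matrix is [[1, 0, 0, 0, 0]; [0, 5/13, 77/13, 0, 0]; [0, -77/13, 5/13, 0, 0]; [0, 0, 0, -119/169, 1810/169]; [0, 0, 0, -1810/169, -119/169]] (rows listed top to bottom)


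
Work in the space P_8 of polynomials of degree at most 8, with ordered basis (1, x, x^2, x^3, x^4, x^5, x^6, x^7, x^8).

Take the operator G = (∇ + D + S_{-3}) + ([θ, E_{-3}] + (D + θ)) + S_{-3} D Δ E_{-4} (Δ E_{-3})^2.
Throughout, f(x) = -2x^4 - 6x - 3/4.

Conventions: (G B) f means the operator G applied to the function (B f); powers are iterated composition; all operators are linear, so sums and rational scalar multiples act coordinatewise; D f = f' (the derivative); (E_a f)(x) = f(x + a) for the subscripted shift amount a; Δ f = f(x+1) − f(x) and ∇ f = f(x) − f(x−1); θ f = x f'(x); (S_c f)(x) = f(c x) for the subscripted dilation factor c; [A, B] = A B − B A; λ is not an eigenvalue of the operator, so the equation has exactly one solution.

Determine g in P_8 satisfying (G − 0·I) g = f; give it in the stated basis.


write g with unknown coordinates in the stated basis and equate coefficients in (G − 0·I) g = f
solving from the highest basis element down gives g = -(2/85)x^4 - (2/85)x^3 - (192/935)x^2 - (1328/935)x - 4797/3740
check: G g = -2x^4 - 6x - 3/4
so G g − 0·g = -2x^4 - 6x - 3/4 = f ✓

the result is g(x) = -(2/85)x^4 - (2/85)x^3 - (192/935)x^2 - (1328/935)x - 4797/3740


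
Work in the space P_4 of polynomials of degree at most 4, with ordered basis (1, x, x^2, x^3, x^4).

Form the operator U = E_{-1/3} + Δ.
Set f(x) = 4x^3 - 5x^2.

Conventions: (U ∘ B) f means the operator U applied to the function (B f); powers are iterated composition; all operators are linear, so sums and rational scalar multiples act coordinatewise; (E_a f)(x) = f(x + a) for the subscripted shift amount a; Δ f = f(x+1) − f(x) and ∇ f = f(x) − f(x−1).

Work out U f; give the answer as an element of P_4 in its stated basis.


E_{-1/3} f = 4x^3 - 9x^2 + (14/3)x - 19/27
Δ f = 12x^2 + 2x - 1
(E_{-1/3} + Δ) f = 4x^3 + 3x^2 + (20/3)x - 46/27

the result is g(x) = 4x^3 + 3x^2 + (20/3)x - 46/27


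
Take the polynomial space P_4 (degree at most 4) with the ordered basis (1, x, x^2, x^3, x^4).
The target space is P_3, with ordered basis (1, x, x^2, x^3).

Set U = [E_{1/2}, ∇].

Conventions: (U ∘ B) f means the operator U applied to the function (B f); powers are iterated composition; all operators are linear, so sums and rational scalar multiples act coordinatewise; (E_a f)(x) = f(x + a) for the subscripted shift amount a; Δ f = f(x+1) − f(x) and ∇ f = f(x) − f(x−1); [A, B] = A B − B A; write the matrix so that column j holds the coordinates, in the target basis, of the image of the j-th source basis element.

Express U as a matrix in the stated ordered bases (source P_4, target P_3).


image of 1: 0
image of x: 0
image of x^2: 0
image of x^3: 0
image of x^4: 0
each image's coordinates form column j of the matrix

the matrix is [[0, 0, 0, 0, 0]; [0, 0, 0, 0, 0]; [0, 0, 0, 0, 0]; [0, 0, 0, 0, 0]] (rows listed top to bottom)


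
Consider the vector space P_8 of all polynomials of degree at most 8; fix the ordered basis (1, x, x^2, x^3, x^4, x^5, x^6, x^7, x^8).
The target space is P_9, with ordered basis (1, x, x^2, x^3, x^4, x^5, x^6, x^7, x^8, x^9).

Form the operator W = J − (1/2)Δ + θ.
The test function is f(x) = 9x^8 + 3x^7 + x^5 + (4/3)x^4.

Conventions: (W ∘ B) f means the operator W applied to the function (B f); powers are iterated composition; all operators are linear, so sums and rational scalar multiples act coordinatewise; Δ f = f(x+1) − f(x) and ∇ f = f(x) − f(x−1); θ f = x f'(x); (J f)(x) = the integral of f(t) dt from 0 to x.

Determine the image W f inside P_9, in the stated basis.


J f = x^9 + (3/8)x^8 + (1/6)x^6 + (4/15)x^5
Δ f = 72x^7 + 273x^6 + 567x^5 + 740x^4 + (1873/3)x^3 + 333x^2 + (310/3)x + 43/3
(-(1/2)Δ) f = -36x^7 - (273/2)x^6 - (567/2)x^5 - 370x^4 - (1873/6)x^3 - (333/2)x^2 - (155/3)x - 43/6
θ f = 72x^8 + 21x^7 + 5x^5 + (16/3)x^4
(J − (1/2)Δ + θ) f = x^9 + (579/8)x^8 - 15x^7 - (409/3)x^6 - (8347/30)x^5 - (1094/3)x^4 - (1873/6)x^3 - (333/2)x^2 - (155/3)x - 43/6

the result is g(x) = x^9 + (579/8)x^8 - 15x^7 - (409/3)x^6 - (8347/30)x^5 - (1094/3)x^4 - (1873/6)x^3 - (333/2)x^2 - (155/3)x - 43/6


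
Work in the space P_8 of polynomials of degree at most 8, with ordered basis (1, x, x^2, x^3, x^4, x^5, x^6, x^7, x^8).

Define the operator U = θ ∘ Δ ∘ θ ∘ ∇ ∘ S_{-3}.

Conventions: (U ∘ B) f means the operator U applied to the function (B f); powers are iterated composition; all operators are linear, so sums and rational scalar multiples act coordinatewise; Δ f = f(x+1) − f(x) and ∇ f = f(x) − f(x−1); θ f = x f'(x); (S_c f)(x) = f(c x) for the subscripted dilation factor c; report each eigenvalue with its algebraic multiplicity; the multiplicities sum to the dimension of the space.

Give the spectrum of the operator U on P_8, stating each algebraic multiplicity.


λ = 0 (multiplicity 9)

image of 1: 0
image of x: 0
image of x^2: 0
image of x^3: -324x
image of x^4: 5832x^2 + 972x
image of x^5: -58320x^3 - 14580x^2 - 7290x
image of x^6: 437400x^4 + 131220x^3 + 174960x^2 + 21870x
image of x^7: -2755620x^5 - 918540x^4 - 2296350x^3 - 459270x^2 - 122472x
image of x^8: 15431472x^6 + 5511240x^5 + 22044960x^4 + 5511240x^3 + 3674160x^2 + 367416x
the matrix is upper triangular; its diagonal is (0, 0, 0, 0, 0, 0, 0, 0, 0)
for a triangular matrix the eigenvalues are the diagonal entries, with algebraic multiplicity their repetition count


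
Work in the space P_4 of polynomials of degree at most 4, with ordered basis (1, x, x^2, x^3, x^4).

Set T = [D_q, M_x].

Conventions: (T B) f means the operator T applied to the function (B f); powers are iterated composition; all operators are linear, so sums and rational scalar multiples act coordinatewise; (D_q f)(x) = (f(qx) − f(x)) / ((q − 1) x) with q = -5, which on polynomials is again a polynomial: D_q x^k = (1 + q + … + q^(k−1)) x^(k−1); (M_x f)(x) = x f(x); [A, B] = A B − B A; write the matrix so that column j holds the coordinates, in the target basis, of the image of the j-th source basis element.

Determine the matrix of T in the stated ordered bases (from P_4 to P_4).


image of 1: 1
image of x: -5x
image of x^2: 25x^2
image of x^3: -125x^3
image of x^4: 625x^4
each image's coordinates form column j of the matrix

the matrix is [[1, 0, 0, 0, 0]; [0, -5, 0, 0, 0]; [0, 0, 25, 0, 0]; [0, 0, 0, -125, 0]; [0, 0, 0, 0, 625]] (rows listed top to bottom)


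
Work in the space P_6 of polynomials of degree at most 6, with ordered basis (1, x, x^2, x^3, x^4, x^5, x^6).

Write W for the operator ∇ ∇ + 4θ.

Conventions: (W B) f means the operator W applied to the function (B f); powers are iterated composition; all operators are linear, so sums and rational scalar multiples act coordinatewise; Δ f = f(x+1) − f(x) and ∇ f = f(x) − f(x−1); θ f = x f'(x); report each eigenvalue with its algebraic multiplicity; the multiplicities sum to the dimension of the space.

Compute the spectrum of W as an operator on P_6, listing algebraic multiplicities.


image of 1: 0
image of x: 4x
image of x^2: 8x^2 + 2
image of x^3: 12x^3 + 6x - 6
image of x^4: 16x^4 + 12x^2 - 24x + 14
image of x^5: 20x^5 + 20x^3 - 60x^2 + 70x - 30
image of x^6: 24x^6 + 30x^4 - 120x^3 + 210x^2 - 180x + 62
the matrix is upper triangular; its diagonal is (0, 4, 8, 12, 16, 20, 24)
for a triangular matrix the eigenvalues are the diagonal entries, with algebraic multiplicity their repetition count

λ = 0 (multiplicity 1), λ = 4 (multiplicity 1), λ = 8 (multiplicity 1), λ = 12 (multiplicity 1), λ = 16 (multiplicity 1), λ = 20 (multiplicity 1), λ = 24 (multiplicity 1)


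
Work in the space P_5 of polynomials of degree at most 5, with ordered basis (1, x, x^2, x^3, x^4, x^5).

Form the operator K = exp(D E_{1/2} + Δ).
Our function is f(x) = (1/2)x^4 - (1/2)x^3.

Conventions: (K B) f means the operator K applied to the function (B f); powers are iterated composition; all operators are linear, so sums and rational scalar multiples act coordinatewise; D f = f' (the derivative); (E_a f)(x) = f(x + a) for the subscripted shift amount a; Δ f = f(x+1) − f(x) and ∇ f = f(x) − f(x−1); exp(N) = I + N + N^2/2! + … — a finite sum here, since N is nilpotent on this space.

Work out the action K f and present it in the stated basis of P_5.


the result is g(x) = (1/2)x^4 + (7/2)x^3 + 15x^2 + (69/2)x + 279/8

order-1 term: 4x^3 + 3x^2 + (1/2)x - 1/8
order-2 term: 12x^2 + 18x + 7
order-3 term: 16x + 20
order-4 term: 8
the series for exp(D E_{1/2} + Δ) f terminates at order 4
exp(D E_{1/2} + Δ) f = (1/2)x^4 + (7/2)x^3 + 15x^2 + (69/2)x + 279/8


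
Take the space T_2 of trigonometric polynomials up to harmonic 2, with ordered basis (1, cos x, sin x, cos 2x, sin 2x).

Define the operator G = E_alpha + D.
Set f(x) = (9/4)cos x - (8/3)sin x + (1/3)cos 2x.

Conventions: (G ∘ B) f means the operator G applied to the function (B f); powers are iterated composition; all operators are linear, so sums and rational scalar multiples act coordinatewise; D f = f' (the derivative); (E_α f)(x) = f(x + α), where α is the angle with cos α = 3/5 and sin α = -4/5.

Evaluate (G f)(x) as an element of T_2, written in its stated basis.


E_alpha f = (209/60)cos x + (1/5)sin x - (7/75)cos 2x + (8/25)sin 2x
D f = -(8/3)cos x - (9/4)sin x - (2/3)sin 2x
(E_alpha + D) f = (49/60)cos x - (41/20)sin x - (7/75)cos 2x - (26/75)sin 2x

g(x) = (49/60)cos x - (41/20)sin x - (7/75)cos 2x - (26/75)sin 2x


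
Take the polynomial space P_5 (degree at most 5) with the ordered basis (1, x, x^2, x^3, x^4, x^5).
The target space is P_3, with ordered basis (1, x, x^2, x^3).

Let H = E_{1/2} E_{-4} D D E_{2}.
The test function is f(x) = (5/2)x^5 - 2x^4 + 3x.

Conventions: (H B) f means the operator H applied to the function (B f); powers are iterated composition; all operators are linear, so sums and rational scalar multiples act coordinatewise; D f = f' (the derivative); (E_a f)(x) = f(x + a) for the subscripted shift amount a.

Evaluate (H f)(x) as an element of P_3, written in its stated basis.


E_{2} f = (5/2)x^5 + 23x^4 + 84x^3 + 152x^2 + 139x + 54
D E_{2} f = (25/2)x^4 + 92x^3 + 252x^2 + 304x + 139
D D E_{2} f = 50x^3 + 276x^2 + 504x + 304
E_{-4} (D D E_{2}) f = 50x^3 - 324x^2 + 696x - 496
E_{1/2} E_{-4} (D D E_{2}) f = 50x^3 - 249x^2 + (819/2)x - 891/4

the result is g(x) = 50x^3 - 249x^2 + (819/2)x - 891/4


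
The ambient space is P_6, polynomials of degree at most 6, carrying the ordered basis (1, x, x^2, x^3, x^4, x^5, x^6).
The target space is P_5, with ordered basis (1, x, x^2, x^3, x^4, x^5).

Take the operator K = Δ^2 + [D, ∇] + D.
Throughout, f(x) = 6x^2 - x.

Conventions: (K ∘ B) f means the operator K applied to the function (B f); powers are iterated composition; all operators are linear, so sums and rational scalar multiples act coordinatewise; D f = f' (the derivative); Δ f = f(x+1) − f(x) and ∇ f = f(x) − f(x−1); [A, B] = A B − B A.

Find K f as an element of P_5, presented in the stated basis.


Δ f = 12x + 5
Δ Δ f = 12
∇ f = 12x - 7
D ∇ f = 12
D f = 12x - 1
∇ D f = 12
[D, ∇] f = 0
D f = 12x - 1
(Δ^2 + [D, ∇] + D) f = 12x + 11

the result is g(x) = 12x + 11


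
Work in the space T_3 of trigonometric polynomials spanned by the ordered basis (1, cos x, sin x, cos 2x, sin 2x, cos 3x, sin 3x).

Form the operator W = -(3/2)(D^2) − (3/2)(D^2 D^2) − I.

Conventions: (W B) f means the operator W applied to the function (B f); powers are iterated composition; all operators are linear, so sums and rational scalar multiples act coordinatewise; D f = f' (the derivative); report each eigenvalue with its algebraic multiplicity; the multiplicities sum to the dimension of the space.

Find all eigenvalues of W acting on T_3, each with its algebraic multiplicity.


image of 1: -1
image of cos x: -cos x
image of sin x: -sin x
image of cos 2x: -19cos 2x
image of sin 2x: -19sin 2x
image of cos 3x: -109cos 3x
image of sin 3x: -109sin 3x
the matrix is diagonal; its diagonal is (-1, -1, -1, -19, -19, -109, -109)
for a triangular matrix the eigenvalues are the diagonal entries, with algebraic multiplicity their repetition count

λ = -109 (multiplicity 2), λ = -19 (multiplicity 2), λ = -1 (multiplicity 3)


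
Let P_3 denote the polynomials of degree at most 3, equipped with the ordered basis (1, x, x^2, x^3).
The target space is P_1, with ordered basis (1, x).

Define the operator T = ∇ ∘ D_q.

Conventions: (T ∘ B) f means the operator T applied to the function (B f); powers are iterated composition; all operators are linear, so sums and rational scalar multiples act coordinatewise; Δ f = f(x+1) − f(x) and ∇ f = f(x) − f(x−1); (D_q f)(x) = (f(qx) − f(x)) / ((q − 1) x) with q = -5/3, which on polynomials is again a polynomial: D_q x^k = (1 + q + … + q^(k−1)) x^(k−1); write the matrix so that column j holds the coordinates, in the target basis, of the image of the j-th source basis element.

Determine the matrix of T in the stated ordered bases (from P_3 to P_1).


the matrix is [[0, 0, -2/3, -19/9]; [0, 0, 0, 38/9]] (rows listed top to bottom)

image of 1: 0
image of x: 0
image of x^2: -2/3
image of x^3: (38/9)x - 19/9
each image's coordinates form column j of the matrix


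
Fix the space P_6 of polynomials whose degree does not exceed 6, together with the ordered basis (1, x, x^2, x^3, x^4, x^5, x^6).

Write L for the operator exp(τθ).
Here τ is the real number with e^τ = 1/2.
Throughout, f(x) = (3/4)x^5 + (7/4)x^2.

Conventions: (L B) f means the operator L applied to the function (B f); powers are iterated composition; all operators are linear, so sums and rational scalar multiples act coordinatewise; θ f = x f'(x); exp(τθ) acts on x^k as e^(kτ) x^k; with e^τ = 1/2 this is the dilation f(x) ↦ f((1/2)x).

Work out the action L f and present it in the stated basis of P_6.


g(x) = (3/128)x^5 + (7/16)x^2

exp(τθ) x^k = e^(kτ) x^k; with e^τ = 1/2 this sends x^k to (1/2)^k x^k
x^2 ↦ 1/4 x^2
x^5 ↦ 1/32 x^5
applying this coordinatewise to f: exp(τθ) f = (3/128)x^5 + (7/16)x^2


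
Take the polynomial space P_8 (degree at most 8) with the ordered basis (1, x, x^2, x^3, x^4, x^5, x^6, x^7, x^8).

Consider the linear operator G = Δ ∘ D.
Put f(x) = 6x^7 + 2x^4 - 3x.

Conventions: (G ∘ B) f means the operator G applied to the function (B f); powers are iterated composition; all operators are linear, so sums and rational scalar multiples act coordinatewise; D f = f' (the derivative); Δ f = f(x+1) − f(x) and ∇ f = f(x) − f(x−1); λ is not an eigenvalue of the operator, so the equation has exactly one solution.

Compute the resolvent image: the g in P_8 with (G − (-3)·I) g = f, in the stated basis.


write g with unknown coordinates in the stated basis and equate coefficients in (G − (-3)·I) g = f
solving from the highest basis element down gives g = 2x^7 - 28x^5 - (208/3)x^4 + (280/3)x^3 + (1462/3)x^2 + (745/3)x - 2554/9
check: G g = 84x^5 + 210x^4 - 280x^3 - 1462x^2 - 748x + 2554/3
so G g − (-3)·g = 6x^7 + 2x^4 - 3x = f ✓

the result is g(x) = 2x^7 - 28x^5 - (208/3)x^4 + (280/3)x^3 + (1462/3)x^2 + (745/3)x - 2554/9


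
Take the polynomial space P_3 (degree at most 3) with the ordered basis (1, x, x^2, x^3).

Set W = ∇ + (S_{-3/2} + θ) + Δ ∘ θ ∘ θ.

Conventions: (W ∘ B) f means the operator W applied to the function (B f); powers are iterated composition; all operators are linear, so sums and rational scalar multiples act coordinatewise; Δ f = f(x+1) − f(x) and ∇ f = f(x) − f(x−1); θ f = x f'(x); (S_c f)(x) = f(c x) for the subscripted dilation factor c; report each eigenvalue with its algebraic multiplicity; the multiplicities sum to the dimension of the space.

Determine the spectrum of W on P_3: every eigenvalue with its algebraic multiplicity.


λ = -1/2 (multiplicity 1), λ = -3/8 (multiplicity 1), λ = 1 (multiplicity 1), λ = 17/4 (multiplicity 1)

image of 1: 1
image of x: -(1/2)x + 2
image of x^2: (17/4)x^2 + 10x + 3
image of x^3: -(3/8)x^3 + 30x^2 + 24x + 10
the matrix is upper triangular; its diagonal is (1, -1/2, 17/4, -3/8)
for a triangular matrix the eigenvalues are the diagonal entries, with algebraic multiplicity their repetition count


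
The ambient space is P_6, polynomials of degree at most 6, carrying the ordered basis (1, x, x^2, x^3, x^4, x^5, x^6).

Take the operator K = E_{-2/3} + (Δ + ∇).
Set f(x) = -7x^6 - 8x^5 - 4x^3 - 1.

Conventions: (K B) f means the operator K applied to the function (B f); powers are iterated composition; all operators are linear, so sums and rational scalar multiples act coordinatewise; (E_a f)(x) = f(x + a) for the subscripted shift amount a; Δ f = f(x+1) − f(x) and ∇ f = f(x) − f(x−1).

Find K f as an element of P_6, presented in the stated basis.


g(x) = -7x^6 - 64x^5 - 100x^4 - (7508/27)x^3 - (4672/27)x^2 - (2476/27)x - 17041/729

E_{-2/3} f = -7x^6 + 20x^5 - 20x^4 + (52/27)x^3 + (296/27)x^2 - (208/27)x + 455/729
Δ f = -42x^5 - 145x^4 - 220x^3 - 197x^2 - 94x - 19
∇ f = -42x^5 + 65x^4 - 60x^3 + 13x^2 + 10x - 5
(Δ + ∇) f = -84x^5 - 80x^4 - 280x^3 - 184x^2 - 84x - 24
(E_{-2/3} + (Δ + ∇)) f = -7x^6 - 64x^5 - 100x^4 - (7508/27)x^3 - (4672/27)x^2 - (2476/27)x - 17041/729


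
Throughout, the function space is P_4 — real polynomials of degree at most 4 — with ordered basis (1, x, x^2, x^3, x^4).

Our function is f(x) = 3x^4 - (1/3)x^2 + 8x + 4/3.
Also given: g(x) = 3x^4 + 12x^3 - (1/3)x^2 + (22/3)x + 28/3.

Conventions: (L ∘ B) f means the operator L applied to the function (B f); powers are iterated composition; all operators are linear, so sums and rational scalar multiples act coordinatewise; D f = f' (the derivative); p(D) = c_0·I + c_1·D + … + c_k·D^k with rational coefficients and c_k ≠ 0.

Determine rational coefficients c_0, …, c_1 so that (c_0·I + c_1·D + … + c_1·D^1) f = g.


c_0 = 1, c_1 = 1

D^0 f = 3x^4 - (1/3)x^2 + 8x + 4/3
D^1 f = 12x^3 - (2/3)x + 8
matching coefficients of g against c_0 f + c_1 Df + … from the top degree down determines the c_i
solution: c_0 = 1, c_1 = 1


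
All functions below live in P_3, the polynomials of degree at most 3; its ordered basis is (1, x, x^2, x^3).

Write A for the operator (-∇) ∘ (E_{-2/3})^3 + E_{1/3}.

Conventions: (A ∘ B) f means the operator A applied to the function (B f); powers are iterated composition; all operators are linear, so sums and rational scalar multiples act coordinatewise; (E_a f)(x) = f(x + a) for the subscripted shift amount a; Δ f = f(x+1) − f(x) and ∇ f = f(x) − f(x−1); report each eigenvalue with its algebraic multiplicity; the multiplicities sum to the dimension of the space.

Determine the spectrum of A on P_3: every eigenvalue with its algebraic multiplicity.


λ = 1 (multiplicity 4)

image of 1: 1
image of x: x - 2/3
image of x^2: x^2 - (4/3)x + 46/9
image of x^3: x^3 - 2x^2 + (46/3)x - 512/27
the matrix is upper triangular; its diagonal is (1, 1, 1, 1)
for a triangular matrix the eigenvalues are the diagonal entries, with algebraic multiplicity their repetition count


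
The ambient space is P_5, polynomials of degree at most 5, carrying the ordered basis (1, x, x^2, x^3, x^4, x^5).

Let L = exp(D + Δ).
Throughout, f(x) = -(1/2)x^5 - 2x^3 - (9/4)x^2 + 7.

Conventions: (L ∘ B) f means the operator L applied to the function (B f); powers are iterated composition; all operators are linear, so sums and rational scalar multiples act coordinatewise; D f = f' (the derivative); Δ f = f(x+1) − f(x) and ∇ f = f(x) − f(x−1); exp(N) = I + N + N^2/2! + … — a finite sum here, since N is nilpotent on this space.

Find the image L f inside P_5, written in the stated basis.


g(x) = -(1/2)x^5 - 5x^4 - 27x^3 - (357/4)x^2 - 169x - 543/4

order-1 term: -5x^4 - 5x^3 - 17x^2 - (35/2)x - 19/4
order-2 term: -20x^3 - 30x^2 - (103/2)x - 31
order-3 term: -40x^2 - 60x - 51
order-4 term: -40x - 40
order-5 term: -16
the series for exp(D + Δ) f terminates at order 5
exp(D + Δ) f = -(1/2)x^5 - 5x^4 - 27x^3 - (357/4)x^2 - 169x - 543/4


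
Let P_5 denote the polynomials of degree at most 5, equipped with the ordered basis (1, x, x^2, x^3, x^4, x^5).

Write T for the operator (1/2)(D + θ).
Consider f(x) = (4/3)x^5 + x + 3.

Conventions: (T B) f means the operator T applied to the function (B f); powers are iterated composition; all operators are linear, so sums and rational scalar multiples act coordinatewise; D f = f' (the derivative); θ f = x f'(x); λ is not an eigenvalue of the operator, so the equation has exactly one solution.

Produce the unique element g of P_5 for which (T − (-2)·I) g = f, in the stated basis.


write g with unknown coordinates in the stated basis and equate coefficients in (T − (-2)·I) g = f
solving from the highest basis element down gives g = (8/27)x^5 - (5/27)x^4 + (20/189)x^3 - (10/189)x^2 + (398/945)x + 1318/945
check: T g = (20/27)x^5 + (10/27)x^4 - (40/189)x^3 + (20/189)x^2 + (149/945)x + 199/945
so T g − (-2)·g = (4/3)x^5 + x + 3 = f ✓

g(x) = (8/27)x^5 - (5/27)x^4 + (20/189)x^3 - (10/189)x^2 + (398/945)x + 1318/945


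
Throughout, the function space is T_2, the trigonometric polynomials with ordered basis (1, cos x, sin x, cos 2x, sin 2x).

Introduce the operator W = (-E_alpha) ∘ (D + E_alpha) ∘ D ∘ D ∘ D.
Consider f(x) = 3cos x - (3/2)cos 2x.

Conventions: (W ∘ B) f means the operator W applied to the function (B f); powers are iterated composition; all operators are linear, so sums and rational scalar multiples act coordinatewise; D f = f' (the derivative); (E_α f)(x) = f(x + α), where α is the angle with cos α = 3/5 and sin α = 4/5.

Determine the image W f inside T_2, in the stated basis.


the result is g(x) = -(117/25)cos x + (81/25)sin x - (8232/625)cos 2x - (20724/625)sin 2x

D f = -3sin x + 3sin 2x
D D f = -3cos x + 6cos 2x
D D D f = 3sin x - 12sin 2x
D (D ∘ D ∘ D) f = 3cos x - 24cos 2x
E_alpha (D ∘ D ∘ D) f = (12/5)cos x + (9/5)sin x - (288/25)cos 2x + (84/25)sin 2x
(D + E_alpha) (D ∘ D ∘ D) f = (27/5)cos x + (9/5)sin x - (888/25)cos 2x + (84/25)sin 2x
E_alpha (D + E_alpha) (D ∘ D ∘ D) f = (117/25)cos x - (81/25)sin x + (8232/625)cos 2x + (20724/625)sin 2x
(-E_alpha) (D + E_alpha) (D ∘ D ∘ D) f = -(117/25)cos x + (81/25)sin x - (8232/625)cos 2x - (20724/625)sin 2x


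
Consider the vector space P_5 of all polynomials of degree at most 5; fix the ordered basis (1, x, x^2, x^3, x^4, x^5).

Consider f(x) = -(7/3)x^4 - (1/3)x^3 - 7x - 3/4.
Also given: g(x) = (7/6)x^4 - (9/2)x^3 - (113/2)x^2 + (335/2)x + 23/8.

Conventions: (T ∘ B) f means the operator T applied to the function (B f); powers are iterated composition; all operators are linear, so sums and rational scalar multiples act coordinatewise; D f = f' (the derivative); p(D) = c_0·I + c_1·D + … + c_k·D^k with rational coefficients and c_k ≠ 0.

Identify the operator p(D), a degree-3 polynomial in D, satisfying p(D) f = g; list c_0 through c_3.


D^0 f = -(7/3)x^4 - (1/3)x^3 - 7x - 3/4
D^1 f = -(28/3)x^3 - x^2 - 7
D^2 f = -28x^2 - 2x
D^3 f = -56x - 2
matching coefficients of g against c_0 f + c_1 Df + … from the top degree down determines the c_i
solution: c_0 = -1/2, c_1 = 1/2, c_2 = 2, c_3 = -3

c_0 = -1/2, c_1 = 1/2, c_2 = 2, c_3 = -3


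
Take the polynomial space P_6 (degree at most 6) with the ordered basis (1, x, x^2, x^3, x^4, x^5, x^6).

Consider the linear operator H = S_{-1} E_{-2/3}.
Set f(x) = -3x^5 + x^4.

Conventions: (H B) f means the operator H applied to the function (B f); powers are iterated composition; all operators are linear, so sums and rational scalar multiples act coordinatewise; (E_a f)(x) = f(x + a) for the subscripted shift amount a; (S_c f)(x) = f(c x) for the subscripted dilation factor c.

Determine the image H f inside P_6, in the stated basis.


the result is g(x) = 3x^5 + 11x^4 + 16x^3 + (104/9)x^2 + (112/27)x + 16/27

E_{-2/3} f = -3x^5 + 11x^4 - 16x^3 + (104/9)x^2 - (112/27)x + 16/27
S_{-1} E_{-2/3} f = 3x^5 + 11x^4 + 16x^3 + (104/9)x^2 + (112/27)x + 16/27


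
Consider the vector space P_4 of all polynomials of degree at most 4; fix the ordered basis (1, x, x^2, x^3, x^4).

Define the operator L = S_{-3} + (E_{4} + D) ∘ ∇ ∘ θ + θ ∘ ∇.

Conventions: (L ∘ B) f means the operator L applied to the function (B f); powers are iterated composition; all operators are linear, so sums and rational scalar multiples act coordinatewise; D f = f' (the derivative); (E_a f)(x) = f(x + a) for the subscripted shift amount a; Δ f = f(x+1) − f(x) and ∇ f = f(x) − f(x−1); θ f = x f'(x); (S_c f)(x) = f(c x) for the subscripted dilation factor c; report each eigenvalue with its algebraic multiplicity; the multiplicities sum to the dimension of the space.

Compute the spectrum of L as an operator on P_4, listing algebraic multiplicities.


λ = -27 (multiplicity 1), λ = -3 (multiplicity 1), λ = 1 (multiplicity 1), λ = 9 (multiplicity 1), λ = 81 (multiplicity 1)

image of 1: 1
image of x: -3x + 1
image of x^2: 9x^2 + 6x + 18
image of x^3: -27x^3 + 15x^2 + 78x + 102
image of x^4: 81x^4 + 28x^3 + 204x^2 + 548x + 716
the matrix is upper triangular; its diagonal is (1, -3, 9, -27, 81)
for a triangular matrix the eigenvalues are the diagonal entries, with algebraic multiplicity their repetition count


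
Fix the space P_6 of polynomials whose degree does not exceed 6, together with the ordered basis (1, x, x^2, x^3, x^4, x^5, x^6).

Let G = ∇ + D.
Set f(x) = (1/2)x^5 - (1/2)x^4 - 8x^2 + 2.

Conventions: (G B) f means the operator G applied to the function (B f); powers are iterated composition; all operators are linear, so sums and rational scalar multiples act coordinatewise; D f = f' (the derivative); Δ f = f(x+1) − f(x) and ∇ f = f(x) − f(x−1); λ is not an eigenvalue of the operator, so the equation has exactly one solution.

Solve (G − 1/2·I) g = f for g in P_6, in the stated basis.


write g with unknown coordinates in the stated basis and equate coefficients in (G − 1/2·I) g = f
solving from the highest basis element down gives g = -x^5 - 19x^4 - 284x^3 - 3184x^2 - 23910x - 89808
check: G g = -10x^4 - 142x^3 - 1600x^2 - 11955x - 44902
so G g − 1/2·g = (1/2)x^5 - (1/2)x^4 - 8x^2 + 2 = f ✓

g(x) = -x^5 - 19x^4 - 284x^3 - 3184x^2 - 23910x - 89808


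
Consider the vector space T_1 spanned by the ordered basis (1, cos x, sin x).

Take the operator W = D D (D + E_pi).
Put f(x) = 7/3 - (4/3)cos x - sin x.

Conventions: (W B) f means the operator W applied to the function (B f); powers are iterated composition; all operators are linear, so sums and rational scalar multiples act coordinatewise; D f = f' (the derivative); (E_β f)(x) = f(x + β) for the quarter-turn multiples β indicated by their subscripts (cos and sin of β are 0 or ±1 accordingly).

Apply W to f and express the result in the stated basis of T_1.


the image equals g(x) = -(1/3)cos x - (7/3)sin x

D f = -cos x + (4/3)sin x
E_pi f = 7/3 + (4/3)cos x + sin x
(D + E_pi) f = 7/3 + (1/3)cos x + (7/3)sin x
D (D + E_pi) f = (7/3)cos x - (1/3)sin x
D D (D + E_pi) f = -(1/3)cos x - (7/3)sin x


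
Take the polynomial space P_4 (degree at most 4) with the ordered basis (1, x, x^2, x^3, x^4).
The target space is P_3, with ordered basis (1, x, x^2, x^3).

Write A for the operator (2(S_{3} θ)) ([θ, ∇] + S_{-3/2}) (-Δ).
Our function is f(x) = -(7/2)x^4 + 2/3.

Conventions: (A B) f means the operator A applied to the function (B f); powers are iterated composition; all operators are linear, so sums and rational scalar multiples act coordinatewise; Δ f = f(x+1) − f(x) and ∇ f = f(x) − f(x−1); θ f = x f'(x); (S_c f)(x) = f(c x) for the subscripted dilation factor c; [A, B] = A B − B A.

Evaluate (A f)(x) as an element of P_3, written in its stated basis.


the image equals g(x) = -(15309/2)x^3 + 189x^2 + 126x

Δ f = -14x^3 - 21x^2 - 14x - 7/2
(-Δ) f = 14x^3 + 21x^2 + 14x + 7/2
∇ (-Δ) f = 42x^2 + 7
θ ∇ (-Δ) f = 84x^2
θ (-Δ) f = 42x^3 + 42x^2 + 14x
∇ θ (-Δ) f = 126x^2 - 42x + 14
[θ, ∇] (-Δ) f = -42x^2 + 42x - 14
S_{-3/2} (-Δ) f = -(189/4)x^3 + (189/4)x^2 - 21x + 7/2
([θ, ∇] + S_{-3/2}) (-Δ) f = -(189/4)x^3 + (21/4)x^2 + 21x - 21/2
θ ([θ, ∇] + S_{-3/2}) (-Δ) f = -(567/4)x^3 + (21/2)x^2 + 21x
S_{3} θ ([θ, ∇] + S_{-3/2}) (-Δ) f = -(15309/4)x^3 + (189/2)x^2 + 63x
(2(S_{3} θ)) ([θ, ∇] + S_{-3/2}) (-Δ) f = -(15309/2)x^3 + 189x^2 + 126x


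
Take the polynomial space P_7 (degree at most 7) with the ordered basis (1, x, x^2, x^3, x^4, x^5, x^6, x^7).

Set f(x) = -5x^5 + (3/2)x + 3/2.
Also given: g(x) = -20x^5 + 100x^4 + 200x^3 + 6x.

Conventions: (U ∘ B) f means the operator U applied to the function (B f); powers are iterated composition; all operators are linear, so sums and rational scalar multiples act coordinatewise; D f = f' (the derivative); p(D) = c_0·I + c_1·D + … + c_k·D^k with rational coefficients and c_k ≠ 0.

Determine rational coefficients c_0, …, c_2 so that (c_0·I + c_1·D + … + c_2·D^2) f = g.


D^0 f = -5x^5 + (3/2)x + 3/2
D^1 f = -25x^4 + 3/2
D^2 f = -100x^3
matching coefficients of g against c_0 f + c_1 Df + … from the top degree down determines the c_i
solution: c_0 = 4, c_1 = -4, c_2 = -2

c_0 = 4, c_1 = -4, c_2 = -2


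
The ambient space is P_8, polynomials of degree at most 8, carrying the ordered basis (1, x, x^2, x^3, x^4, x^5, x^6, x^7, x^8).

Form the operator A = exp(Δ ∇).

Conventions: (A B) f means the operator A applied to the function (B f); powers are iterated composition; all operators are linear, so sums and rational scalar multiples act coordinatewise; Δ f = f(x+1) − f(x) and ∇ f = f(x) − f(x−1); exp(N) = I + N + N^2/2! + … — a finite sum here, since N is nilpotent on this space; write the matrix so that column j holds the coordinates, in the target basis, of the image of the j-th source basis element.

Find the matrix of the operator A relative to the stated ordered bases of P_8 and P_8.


the matrix is [[1, 0, 2, 0, 14, 0, 182, 0, 3614]; [0, 1, 0, 6, 0, 70, 0, 1274, 0]; [0, 0, 1, 0, 12, 0, 210, 0, 5096]; [0, 0, 0, 1, 0, 20, 0, 490, 0]; [0, 0, 0, 0, 1, 0, 30, 0, 980]; [0, 0, 0, 0, 0, 1, 0, 42, 0]; [0, 0, 0, 0, 0, 0, 1, 0, 56]; [0, 0, 0, 0, 0, 0, 0, 1, 0]; [0, 0, 0, 0, 0, 0, 0, 0, 1]] (rows listed top to bottom)

image of 1: 1
image of x: x
image of x^2: x^2 + 2
image of x^3: x^3 + 6x
image of x^4: x^4 + 12x^2 + 14
image of x^5: x^5 + 20x^3 + 70x
image of x^6: x^6 + 30x^4 + 210x^2 + 182
image of x^7: x^7 + 42x^5 + 490x^3 + 1274x
image of x^8: x^8 + 56x^6 + 980x^4 + 5096x^2 + 3614
each image's coordinates form column j of the matrix


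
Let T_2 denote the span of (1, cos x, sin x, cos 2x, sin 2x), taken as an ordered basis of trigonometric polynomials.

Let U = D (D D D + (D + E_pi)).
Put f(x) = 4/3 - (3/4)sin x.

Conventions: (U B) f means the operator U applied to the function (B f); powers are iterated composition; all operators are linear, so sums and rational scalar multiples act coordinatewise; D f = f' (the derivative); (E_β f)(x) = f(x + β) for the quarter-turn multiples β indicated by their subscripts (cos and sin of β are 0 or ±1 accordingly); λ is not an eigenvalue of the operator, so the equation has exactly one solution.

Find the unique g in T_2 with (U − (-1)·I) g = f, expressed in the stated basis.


the result is g(x) = 4/3 - (3/8)cos x - (3/8)sin x

write g with unknown coordinates in the stated basis and equate coefficients in (U − (-1)·I) g = f
solving from the highest basis element down gives g = 4/3 - (3/8)cos x - (3/8)sin x
check: U g = (3/8)cos x - (3/8)sin x
so U g − (-1)·g = 4/3 - (3/4)sin x = f ✓


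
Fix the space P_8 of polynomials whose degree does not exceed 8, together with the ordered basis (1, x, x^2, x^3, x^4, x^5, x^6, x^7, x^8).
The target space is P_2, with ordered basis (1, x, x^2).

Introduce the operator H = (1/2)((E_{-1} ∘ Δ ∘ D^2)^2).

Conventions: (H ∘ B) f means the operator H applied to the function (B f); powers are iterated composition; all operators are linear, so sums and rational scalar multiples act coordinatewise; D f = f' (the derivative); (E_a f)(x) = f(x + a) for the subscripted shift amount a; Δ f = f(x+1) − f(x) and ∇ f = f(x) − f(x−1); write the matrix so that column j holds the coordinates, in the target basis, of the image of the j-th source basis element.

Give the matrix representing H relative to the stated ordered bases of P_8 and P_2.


the matrix is [[0, 0, 0, 0, 0, 0, 360, -2520, 11760]; [0, 0, 0, 0, 0, 0, 0, 2520, -20160]; [0, 0, 0, 0, 0, 0, 0, 0, 10080]] (rows listed top to bottom)

image of 1: 0
image of x: 0
image of x^2: 0
image of x^3: 0
image of x^4: 0
image of x^5: 0
image of x^6: 360
image of x^7: 2520x - 2520
image of x^8: 10080x^2 - 20160x + 11760
each image's coordinates form column j of the matrix


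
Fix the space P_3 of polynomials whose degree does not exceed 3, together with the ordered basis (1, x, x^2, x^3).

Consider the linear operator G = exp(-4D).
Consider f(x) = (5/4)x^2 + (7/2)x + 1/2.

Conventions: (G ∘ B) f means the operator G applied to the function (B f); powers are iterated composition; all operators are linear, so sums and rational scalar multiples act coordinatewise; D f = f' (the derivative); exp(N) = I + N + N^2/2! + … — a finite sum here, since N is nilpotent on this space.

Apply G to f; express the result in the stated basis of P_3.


order-1 term: -10x - 14
order-2 term: 20
the series for exp(-4D) f terminates at order 2
exp(-4D) f = (5/4)x^2 - (13/2)x + 13/2

g(x) = (5/4)x^2 - (13/2)x + 13/2


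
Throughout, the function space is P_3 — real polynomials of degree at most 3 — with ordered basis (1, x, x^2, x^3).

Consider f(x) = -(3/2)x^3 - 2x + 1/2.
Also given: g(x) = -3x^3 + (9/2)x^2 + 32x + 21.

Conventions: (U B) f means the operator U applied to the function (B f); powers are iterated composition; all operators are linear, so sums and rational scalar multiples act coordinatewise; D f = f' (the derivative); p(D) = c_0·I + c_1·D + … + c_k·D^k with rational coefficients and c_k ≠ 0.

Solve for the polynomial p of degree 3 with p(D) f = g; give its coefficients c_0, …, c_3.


D^0 f = -(3/2)x^3 - 2x + 1/2
D^1 f = -(9/2)x^2 - 2
D^2 f = -9x
D^3 f = -9
matching coefficients of g against c_0 f + c_1 Df + … from the top degree down determines the c_i
solution: c_0 = 2, c_1 = -1, c_2 = -4, c_3 = -2

p(D) = 2·I − D − 4·D^2 − 2·D^3, i.e. c_0 = 2, c_1 = -1, c_2 = -4, c_3 = -2
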